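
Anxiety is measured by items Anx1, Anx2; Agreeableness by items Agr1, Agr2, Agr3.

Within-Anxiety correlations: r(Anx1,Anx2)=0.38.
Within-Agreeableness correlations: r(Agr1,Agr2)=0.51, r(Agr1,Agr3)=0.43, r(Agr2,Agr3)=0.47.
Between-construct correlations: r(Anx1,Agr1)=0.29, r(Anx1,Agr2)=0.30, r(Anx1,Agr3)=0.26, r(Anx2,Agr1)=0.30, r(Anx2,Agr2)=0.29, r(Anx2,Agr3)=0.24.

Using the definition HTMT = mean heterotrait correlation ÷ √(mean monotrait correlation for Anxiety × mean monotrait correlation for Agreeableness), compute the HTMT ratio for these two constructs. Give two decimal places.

Mean between = 1.68/6 = 0.2800.
Mean within-Anx = 0.38/1 = 0.3800; mean within-Agr = 1.41/3 = 0.4700.
Geometric mean = √(0.3800 × 0.4700) = 0.4226.
HTMT = 0.2800 / 0.4226 = 0.66.

0.66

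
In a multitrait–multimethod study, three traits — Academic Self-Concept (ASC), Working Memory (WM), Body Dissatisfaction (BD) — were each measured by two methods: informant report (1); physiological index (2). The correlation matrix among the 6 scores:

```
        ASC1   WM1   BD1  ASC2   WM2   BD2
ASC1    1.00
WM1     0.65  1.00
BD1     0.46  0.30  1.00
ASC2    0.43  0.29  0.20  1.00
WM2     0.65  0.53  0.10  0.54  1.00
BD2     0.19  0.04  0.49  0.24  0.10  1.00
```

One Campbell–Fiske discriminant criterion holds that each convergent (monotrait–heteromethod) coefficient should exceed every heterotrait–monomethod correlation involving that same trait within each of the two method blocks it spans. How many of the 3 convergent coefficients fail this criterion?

Convergent coefficients and their comparison sets:
ASC (methods 1·2): 0.43 vs {0.65, 0.54, 0.46, 0.24} → fail.
WM (methods 1·2): 0.53 vs {0.65, 0.54, 0.30, 0.10} → fail.
BD (methods 1·2): 0.49 vs {0.46, 0.24, 0.30, 0.10} → pass.
2 of 3 fail.

2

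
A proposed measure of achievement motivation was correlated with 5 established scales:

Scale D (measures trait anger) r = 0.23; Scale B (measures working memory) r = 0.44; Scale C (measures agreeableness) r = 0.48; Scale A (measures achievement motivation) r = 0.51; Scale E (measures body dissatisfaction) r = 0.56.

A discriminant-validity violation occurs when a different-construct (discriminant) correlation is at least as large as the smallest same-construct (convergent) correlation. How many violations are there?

Convergent (same construct = achievement motivation): Scale A.
Smallest convergent = 0.51. Discriminant values: 0.23, 0.44, 0.48, 0.56; count ≥ 0.51 → 1.

1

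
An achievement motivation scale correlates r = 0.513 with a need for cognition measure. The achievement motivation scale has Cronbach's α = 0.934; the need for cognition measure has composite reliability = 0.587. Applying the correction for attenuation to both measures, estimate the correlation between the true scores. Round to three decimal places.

0.693

r_true = r_obs / √(r_xx · r_yy) = 0.513 / √(0.934 × 0.587) = 0.513 / √0.548258 = 0.513 / 0.7404 ≈ 0.693.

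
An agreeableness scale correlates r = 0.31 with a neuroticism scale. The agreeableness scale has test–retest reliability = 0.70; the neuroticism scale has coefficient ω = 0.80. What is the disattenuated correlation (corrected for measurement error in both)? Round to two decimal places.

0.41

r_true = r_obs / √(r_xx · r_yy) = 0.31 / √(0.70 × 0.80) = 0.31 / √0.5600 = 0.31 / 0.7483 ≈ 0.41.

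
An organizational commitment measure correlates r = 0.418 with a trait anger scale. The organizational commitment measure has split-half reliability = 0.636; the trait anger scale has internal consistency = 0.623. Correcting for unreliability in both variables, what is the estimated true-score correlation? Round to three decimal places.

0.664

r_true = r_obs / √(r_xx · r_yy) = 0.418 / √(0.636 × 0.623) = 0.418 / √0.396228 = 0.418 / 0.6295 ≈ 0.664.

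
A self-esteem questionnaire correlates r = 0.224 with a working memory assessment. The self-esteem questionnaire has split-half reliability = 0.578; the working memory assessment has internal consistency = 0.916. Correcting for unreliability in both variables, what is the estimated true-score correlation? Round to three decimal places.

0.308

r_true = r_obs / √(r_xx · r_yy) = 0.224 / √(0.578 × 0.916) = 0.224 / √0.529448 = 0.224 / 0.7276 ≈ 0.308.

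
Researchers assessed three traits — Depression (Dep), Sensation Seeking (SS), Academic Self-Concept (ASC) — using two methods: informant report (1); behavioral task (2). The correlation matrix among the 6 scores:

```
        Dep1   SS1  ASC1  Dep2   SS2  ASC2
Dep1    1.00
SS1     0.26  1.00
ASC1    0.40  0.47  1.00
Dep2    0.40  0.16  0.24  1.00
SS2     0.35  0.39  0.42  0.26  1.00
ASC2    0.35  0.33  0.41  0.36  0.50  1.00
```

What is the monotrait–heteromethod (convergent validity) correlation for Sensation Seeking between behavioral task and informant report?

Same trait (SS), different methods: r(SS2, SS1) = 0.39.

0.39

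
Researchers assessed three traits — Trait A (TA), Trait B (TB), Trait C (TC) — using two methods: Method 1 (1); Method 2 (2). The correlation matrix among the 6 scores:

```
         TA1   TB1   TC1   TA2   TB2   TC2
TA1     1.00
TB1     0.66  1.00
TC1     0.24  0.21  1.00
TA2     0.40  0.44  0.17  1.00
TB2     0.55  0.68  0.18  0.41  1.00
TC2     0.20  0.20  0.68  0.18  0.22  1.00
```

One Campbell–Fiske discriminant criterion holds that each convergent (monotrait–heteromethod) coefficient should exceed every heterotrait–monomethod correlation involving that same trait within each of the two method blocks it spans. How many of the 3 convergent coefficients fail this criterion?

1

Checking each validity diagonal entry against its comparison values:
TA (methods 1·2): 0.40 vs {0.66, 0.41, 0.24, 0.18} → fail.
TB (methods 1·2): 0.68 vs {0.66, 0.41, 0.21, 0.22} → pass.
TC (methods 1·2): 0.68 vs {0.24, 0.18, 0.21, 0.22} → pass.
1 of 3 fail.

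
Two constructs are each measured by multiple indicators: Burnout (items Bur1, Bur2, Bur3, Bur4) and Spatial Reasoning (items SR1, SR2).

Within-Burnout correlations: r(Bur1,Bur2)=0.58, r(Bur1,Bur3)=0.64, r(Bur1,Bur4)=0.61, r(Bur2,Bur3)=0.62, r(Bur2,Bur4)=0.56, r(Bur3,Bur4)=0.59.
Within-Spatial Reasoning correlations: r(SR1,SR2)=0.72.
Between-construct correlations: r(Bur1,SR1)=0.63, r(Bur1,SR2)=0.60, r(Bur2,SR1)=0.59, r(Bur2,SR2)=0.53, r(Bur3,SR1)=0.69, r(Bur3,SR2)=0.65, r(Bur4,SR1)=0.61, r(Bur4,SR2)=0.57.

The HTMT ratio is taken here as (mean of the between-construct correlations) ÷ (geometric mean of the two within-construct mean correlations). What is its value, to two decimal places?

0.93

Between-construct mean = 4.87/8 = 0.6088.
Mean within-Bur = 3.60/6 = 0.6000; mean within-SR = 0.72/1 = 0.7200.
Geometric mean = √(0.6000 × 0.7200) = 0.6573.
HTMT = 0.6088 / 0.6573 = 0.93.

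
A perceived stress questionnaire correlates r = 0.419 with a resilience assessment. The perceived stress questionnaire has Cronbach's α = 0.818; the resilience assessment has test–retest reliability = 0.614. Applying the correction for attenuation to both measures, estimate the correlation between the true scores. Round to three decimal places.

r_true = r_obs / √(r_xx · r_yy) = 0.419 / √(0.818 × 0.614) = 0.419 / √0.502252 = 0.419 / 0.7087 ≈ 0.591.

0.591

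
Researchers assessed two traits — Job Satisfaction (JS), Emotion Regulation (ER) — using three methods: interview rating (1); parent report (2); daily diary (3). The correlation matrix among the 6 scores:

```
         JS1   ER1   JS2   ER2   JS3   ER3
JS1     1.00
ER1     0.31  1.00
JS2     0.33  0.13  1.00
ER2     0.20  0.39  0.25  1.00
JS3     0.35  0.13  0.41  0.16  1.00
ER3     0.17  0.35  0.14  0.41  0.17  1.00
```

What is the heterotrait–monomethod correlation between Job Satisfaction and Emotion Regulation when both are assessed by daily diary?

Different traits, same method: r(JS3, ER3) = 0.17.

0.17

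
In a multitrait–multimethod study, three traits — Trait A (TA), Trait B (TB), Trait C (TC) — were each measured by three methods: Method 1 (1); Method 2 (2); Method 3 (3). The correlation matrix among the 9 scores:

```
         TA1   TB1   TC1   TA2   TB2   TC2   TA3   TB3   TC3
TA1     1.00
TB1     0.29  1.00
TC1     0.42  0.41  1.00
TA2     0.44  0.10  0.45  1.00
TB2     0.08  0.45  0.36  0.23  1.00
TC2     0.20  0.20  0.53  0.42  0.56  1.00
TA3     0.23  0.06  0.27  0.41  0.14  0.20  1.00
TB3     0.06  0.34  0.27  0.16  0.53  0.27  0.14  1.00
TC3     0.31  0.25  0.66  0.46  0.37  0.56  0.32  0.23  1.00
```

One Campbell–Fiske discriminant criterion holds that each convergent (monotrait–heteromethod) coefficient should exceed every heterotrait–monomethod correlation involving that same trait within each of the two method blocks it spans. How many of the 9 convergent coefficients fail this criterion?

Convergent coefficients and their comparison sets:
TA (methods 1·2): 0.44 vs {0.29, 0.23, 0.42, 0.42} → pass.
TA (methods 1·3): 0.23 vs {0.29, 0.14, 0.42, 0.32} → fail.
TA (methods 2·3): 0.41 vs {0.23, 0.14, 0.42, 0.32} → fail.
TB (methods 1·2): 0.45 vs {0.29, 0.23, 0.41, 0.56} → fail.
TB (methods 1·3): 0.34 vs {0.29, 0.14, 0.41, 0.23} → fail.
TB (methods 2·3): 0.53 vs {0.23, 0.14, 0.56, 0.23} → fail.
TC (methods 1·2): 0.53 vs {0.42, 0.42, 0.41, 0.56} → fail.
TC (methods 1·3): 0.66 vs {0.42, 0.32, 0.41, 0.23} → pass.
TC (methods 2·3): 0.56 vs {0.42, 0.32, 0.56, 0.23} → fail.
7 of 9 fail.

7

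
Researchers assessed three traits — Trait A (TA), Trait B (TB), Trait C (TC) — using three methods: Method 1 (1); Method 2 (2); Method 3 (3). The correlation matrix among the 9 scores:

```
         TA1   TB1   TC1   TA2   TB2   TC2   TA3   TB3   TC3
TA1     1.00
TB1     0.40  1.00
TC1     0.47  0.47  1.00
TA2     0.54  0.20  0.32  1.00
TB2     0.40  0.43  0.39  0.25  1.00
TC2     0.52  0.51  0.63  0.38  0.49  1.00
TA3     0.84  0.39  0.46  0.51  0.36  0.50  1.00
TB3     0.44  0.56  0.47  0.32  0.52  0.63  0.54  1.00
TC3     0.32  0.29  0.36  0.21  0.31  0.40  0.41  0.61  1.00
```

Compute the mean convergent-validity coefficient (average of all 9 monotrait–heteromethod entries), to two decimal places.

0.53

Convergent values: 0.54, 0.84, 0.51, 0.43, 0.56, 0.52, 0.63, 0.36, 0.40; mean = 4.79/9 = 0.53.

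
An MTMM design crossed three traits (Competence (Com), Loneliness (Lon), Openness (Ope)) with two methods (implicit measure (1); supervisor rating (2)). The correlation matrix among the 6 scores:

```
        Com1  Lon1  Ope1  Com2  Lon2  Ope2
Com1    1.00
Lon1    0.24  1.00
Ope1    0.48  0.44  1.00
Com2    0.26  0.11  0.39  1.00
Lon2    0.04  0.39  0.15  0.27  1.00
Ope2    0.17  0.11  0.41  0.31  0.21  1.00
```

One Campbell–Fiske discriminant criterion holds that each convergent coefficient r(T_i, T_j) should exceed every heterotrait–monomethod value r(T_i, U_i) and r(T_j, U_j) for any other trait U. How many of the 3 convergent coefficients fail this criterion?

3

Each convergent coefficient versus the relevant comparison correlations:
Com (methods 1·2): 0.26 vs {0.24, 0.27, 0.48, 0.31} → fail.
Lon (methods 1·2): 0.39 vs {0.24, 0.27, 0.44, 0.21} → fail.
Ope (methods 1·2): 0.41 vs {0.48, 0.31, 0.44, 0.21} → fail.
3 of 3 fail.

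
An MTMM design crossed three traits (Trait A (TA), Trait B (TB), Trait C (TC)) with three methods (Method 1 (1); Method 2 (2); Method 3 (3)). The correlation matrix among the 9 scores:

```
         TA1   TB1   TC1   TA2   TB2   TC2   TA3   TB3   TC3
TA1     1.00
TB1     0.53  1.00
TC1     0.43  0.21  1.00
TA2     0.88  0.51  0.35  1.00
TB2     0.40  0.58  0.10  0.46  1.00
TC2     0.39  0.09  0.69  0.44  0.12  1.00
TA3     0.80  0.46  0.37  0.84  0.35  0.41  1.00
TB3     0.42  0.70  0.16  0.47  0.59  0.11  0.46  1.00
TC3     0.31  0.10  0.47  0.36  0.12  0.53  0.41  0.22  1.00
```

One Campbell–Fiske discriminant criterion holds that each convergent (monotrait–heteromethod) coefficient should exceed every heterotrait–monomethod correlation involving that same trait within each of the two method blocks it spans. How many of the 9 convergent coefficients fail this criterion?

Checking each validity diagonal entry against its comparison values:
TA (methods 1·2): 0.88 vs {0.53, 0.46, 0.43, 0.44} → pass.
TA (methods 1·3): 0.80 vs {0.53, 0.46, 0.43, 0.41} → pass.
TA (methods 2·3): 0.84 vs {0.46, 0.46, 0.44, 0.41} → pass.
TB (methods 1·2): 0.58 vs {0.53, 0.46, 0.21, 0.12} → pass.
TB (methods 1·3): 0.70 vs {0.53, 0.46, 0.21, 0.22} → pass.
TB (methods 2·3): 0.59 vs {0.46, 0.46, 0.12, 0.22} → pass.
TC (methods 1·2): 0.69 vs {0.43, 0.44, 0.21, 0.12} → pass.
TC (methods 1·3): 0.47 vs {0.43, 0.41, 0.21, 0.22} → pass.
TC (methods 2·3): 0.53 vs {0.44, 0.41, 0.12, 0.22} → pass.
0 of 9 fail.

0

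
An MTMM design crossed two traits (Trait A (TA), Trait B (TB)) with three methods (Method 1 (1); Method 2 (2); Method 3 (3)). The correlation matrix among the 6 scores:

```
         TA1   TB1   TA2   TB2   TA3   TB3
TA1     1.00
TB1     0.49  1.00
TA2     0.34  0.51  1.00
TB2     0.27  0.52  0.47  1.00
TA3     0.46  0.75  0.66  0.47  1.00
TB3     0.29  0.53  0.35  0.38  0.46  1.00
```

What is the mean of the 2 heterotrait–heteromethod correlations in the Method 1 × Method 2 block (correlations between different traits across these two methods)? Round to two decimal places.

0.39

HTHM values (method 1 × method 2): 0.27, 0.51; mean = 0.78/2 = 0.39.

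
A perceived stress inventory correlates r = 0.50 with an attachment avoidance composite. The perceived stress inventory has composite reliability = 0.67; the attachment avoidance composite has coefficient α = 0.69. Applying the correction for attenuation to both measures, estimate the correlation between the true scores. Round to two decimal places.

r_true = r_obs / √(r_xx · r_yy) = 0.50 / √(0.67 × 0.69) = 0.50 / √0.4623 = 0.50 / 0.6799 ≈ 0.74.

0.74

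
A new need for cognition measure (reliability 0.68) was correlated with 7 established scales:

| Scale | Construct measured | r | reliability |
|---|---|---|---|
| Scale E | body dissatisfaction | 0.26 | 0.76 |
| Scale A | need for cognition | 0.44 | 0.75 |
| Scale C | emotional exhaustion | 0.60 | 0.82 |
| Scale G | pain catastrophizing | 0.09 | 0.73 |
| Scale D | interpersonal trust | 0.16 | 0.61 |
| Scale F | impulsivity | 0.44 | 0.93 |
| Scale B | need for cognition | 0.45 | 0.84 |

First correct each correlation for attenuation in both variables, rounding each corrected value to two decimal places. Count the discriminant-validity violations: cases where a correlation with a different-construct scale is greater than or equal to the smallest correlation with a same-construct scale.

Disattenuated r (r / √(r_scale · r_new)):
  Scale E (disc): 0.26 / √(0.76·0.68) = 0.36
  Scale A (conv): 0.44 / √(0.75·0.68) = 0.62
  Scale C (disc): 0.60 / √(0.82·0.68) = 0.80
  Scale G (disc): 0.09 / √(0.73·0.68) = 0.13
  Scale D (disc): 0.16 / √(0.61·0.68) = 0.25
  Scale F (disc): 0.44 / √(0.93·0.68) = 0.55
  Scale B (conv): 0.45 / √(0.84·0.68) = 0.60
Smallest convergent = 0.60. Discriminant values: 0.36, 0.80, 0.13, 0.25, 0.55; count ≥ 0.60 → 1.

1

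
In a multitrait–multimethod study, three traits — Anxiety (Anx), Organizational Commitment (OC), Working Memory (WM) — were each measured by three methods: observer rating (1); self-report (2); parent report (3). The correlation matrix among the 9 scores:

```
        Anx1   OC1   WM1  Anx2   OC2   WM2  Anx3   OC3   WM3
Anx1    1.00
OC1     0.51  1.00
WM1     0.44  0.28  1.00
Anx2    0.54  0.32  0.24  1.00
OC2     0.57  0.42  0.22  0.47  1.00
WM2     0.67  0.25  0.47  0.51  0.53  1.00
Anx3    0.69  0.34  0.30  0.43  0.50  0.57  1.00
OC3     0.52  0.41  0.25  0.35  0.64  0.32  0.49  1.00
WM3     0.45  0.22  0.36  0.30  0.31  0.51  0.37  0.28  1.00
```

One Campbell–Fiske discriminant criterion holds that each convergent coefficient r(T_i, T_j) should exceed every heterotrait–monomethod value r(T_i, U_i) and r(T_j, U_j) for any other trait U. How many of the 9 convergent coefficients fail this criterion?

Convergent coefficients and their comparison sets:
Anx (methods 1·2): 0.54 vs {0.51, 0.47, 0.44, 0.51} → pass.
Anx (methods 1·3): 0.69 vs {0.51, 0.49, 0.44, 0.37} → pass.
Anx (methods 2·3): 0.43 vs {0.47, 0.49, 0.51, 0.37} → fail.
OC (methods 1·2): 0.42 vs {0.51, 0.47, 0.28, 0.53} → fail.
OC (methods 1·3): 0.41 vs {0.51, 0.49, 0.28, 0.28} → fail.
OC (methods 2·3): 0.64 vs {0.47, 0.49, 0.53, 0.28} → pass.
WM (methods 1·2): 0.47 vs {0.44, 0.51, 0.28, 0.53} → fail.
WM (methods 1·3): 0.36 vs {0.44, 0.37, 0.28, 0.28} → fail.
WM (methods 2·3): 0.51 vs {0.51, 0.37, 0.53, 0.28} → fail.
6 of 9 fail.

6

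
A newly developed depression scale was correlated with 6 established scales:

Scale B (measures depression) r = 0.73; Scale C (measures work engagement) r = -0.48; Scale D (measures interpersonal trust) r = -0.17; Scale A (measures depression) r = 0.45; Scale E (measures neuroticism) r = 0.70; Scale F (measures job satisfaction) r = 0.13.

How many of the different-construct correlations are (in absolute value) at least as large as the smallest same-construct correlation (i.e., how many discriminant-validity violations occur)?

Convergent (same construct = depression): Scale B, Scale A.
Smallest convergent = 0.45. Discriminant |r|: 0.48, 0.17, 0.70, 0.13; count ≥ 0.45 → 2.

2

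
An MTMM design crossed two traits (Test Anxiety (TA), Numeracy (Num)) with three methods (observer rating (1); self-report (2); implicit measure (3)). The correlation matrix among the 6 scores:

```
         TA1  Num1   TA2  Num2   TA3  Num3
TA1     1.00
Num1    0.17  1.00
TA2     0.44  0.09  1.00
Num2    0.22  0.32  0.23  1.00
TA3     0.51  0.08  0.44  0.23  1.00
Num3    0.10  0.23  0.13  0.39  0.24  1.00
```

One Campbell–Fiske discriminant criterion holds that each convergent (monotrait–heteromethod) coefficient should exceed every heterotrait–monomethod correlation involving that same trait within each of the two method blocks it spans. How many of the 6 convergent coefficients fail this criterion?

1

Each convergent coefficient versus the relevant comparison correlations:
TA (methods 1·2): 0.44 vs {0.17, 0.23} → pass.
TA (methods 1·3): 0.51 vs {0.17, 0.24} → pass.
TA (methods 2·3): 0.44 vs {0.23, 0.24} → pass.
Num (methods 1·2): 0.32 vs {0.17, 0.23} → pass.
Num (methods 1·3): 0.23 vs {0.17, 0.24} → fail.
Num (methods 2·3): 0.39 vs {0.23, 0.24} → pass.
1 of 6 fail.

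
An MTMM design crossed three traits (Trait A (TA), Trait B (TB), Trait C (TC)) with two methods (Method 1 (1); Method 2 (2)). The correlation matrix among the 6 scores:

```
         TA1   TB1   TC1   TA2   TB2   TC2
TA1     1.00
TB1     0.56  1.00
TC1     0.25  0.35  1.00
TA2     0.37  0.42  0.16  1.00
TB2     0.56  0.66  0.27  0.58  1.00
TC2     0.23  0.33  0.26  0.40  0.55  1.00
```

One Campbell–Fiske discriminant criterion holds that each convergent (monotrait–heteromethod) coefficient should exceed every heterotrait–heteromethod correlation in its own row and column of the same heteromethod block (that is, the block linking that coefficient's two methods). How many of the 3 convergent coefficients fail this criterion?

Each convergent coefficient versus the relevant comparison correlations:
TA (methods 1·2): 0.37 vs {0.56, 0.42, 0.23, 0.16} → fail.
TB (methods 1·2): 0.66 vs {0.42, 0.56, 0.33, 0.27} → pass.
TC (methods 1·2): 0.26 vs {0.16, 0.23, 0.27, 0.33} → fail.
2 of 3 fail.

2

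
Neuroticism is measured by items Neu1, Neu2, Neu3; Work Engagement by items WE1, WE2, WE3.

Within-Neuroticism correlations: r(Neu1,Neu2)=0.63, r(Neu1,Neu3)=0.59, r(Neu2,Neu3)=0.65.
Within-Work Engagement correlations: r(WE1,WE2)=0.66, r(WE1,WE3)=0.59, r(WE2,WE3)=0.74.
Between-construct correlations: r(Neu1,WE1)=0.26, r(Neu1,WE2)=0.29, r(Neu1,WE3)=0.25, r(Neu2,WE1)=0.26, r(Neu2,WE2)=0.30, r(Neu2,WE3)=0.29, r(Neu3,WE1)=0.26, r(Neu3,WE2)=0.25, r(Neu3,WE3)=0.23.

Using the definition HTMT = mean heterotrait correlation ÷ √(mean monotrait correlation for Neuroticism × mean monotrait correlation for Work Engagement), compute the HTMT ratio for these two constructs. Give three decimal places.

Between-construct mean = 2.39/9 = 0.2656.
Mean within-Neu = 1.87/3 = 0.6233; mean within-WE = 1.99/3 = 0.6633.
Geometric mean = √(0.6233 × 0.6633) = 0.6430.
HTMT = 0.2656 / 0.6430 = 0.413.

0.413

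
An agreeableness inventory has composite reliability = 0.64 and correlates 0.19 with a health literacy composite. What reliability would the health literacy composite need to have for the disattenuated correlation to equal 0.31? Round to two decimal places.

r_true = r_obs / √(r_xx · r_yy) ⇒ 0.31 = 0.19 / √(0.64 · r_yy).
√(0.64 · r_yy) = 0.19 / 0.31 = 0.6129; 0.64 · r_yy = 0.3756; r_yy = 0.3756 / 0.64 ≈ 0.59.

0.59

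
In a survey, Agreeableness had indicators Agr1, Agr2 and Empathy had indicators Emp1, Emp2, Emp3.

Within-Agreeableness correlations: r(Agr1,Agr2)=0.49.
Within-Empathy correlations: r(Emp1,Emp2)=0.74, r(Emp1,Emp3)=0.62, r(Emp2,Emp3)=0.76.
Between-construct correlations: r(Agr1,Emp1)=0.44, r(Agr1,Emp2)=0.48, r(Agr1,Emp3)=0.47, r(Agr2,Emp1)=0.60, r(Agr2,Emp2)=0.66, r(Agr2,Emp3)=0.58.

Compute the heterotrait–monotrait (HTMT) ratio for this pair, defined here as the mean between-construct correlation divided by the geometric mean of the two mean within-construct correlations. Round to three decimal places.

Mean between = 3.23/6 = 0.5383.
Mean within-Agr = 0.49/1 = 0.4900; mean within-Emp = 2.12/3 = 0.7067.
Geometric mean = √(0.4900 × 0.7067) = 0.5885.
HTMT = 0.5383 / 0.5885 = 0.915.

0.915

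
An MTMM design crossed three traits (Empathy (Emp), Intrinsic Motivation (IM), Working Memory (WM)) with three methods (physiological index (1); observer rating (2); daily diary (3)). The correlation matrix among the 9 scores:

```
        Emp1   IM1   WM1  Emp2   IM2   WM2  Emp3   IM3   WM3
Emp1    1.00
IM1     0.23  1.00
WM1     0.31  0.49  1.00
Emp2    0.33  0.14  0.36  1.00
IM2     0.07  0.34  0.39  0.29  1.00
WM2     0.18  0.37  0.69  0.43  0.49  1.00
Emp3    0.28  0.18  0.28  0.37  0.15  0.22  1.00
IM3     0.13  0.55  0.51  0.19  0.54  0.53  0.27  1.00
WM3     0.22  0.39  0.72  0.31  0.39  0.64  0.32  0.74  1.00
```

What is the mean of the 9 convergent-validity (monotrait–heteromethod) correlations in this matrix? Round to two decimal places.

0.50

Convergent values: 0.33, 0.28, 0.37, 0.34, 0.55, 0.54, 0.69, 0.72, 0.64; mean = 4.46/9 = 0.50.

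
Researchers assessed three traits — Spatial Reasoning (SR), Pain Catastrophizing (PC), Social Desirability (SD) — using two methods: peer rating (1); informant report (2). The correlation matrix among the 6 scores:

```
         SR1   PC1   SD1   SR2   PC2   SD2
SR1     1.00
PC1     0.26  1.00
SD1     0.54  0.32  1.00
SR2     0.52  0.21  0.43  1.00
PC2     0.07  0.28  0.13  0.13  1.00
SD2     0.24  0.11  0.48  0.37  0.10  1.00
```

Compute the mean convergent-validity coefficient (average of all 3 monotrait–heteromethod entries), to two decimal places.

Convergent values: 0.52, 0.28, 0.48; mean = 1.28/3 = 0.43.

0.43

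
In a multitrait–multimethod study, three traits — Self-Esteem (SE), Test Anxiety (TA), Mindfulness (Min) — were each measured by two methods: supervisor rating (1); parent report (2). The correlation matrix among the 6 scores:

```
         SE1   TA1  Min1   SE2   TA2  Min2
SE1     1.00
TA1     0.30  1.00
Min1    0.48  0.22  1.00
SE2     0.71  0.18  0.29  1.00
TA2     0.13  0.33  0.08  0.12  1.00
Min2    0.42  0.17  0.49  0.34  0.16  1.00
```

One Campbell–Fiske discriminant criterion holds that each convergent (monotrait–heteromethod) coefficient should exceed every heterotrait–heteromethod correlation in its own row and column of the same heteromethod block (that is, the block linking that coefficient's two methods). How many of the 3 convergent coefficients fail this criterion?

Convergent coefficients and their comparison sets:
SE (methods 1·2): 0.71 vs {0.13, 0.18, 0.42, 0.29} → pass.
TA (methods 1·2): 0.33 vs {0.18, 0.13, 0.17, 0.08} → pass.
Min (methods 1·2): 0.49 vs {0.29, 0.42, 0.08, 0.17} → pass.
0 of 3 fail.

0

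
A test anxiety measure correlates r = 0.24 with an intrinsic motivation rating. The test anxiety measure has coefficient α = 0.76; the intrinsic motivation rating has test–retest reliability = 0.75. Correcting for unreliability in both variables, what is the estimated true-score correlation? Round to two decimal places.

r_true = r_obs / √(r_xx · r_yy) = 0.24 / √(0.76 × 0.75) = 0.24 / √0.5700 = 0.24 / 0.7550 ≈ 0.32.

0.32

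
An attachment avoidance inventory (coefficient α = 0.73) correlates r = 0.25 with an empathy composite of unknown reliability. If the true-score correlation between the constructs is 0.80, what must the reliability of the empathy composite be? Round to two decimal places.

r_true = r_obs / √(r_xx · r_yy) ⇒ 0.80 = 0.25 / √(0.73 · r_yy).
√(0.73 · r_yy) = 0.25 / 0.80 = 0.3125; 0.73 · r_yy = 0.0977; r_yy = 0.0977 / 0.73 ≈ 0.13.

0.13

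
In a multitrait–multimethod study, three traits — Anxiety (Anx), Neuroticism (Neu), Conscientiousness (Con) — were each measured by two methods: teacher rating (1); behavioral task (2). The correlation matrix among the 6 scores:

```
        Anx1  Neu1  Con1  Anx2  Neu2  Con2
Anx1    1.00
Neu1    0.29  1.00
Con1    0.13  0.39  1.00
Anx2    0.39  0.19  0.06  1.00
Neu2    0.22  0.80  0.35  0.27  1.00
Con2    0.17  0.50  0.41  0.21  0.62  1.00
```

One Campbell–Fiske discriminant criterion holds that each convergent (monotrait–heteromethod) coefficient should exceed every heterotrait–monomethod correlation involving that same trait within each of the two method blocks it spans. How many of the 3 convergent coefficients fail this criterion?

Convergent coefficients and their comparison sets:
Anx (methods 1·2): 0.39 vs {0.29, 0.27, 0.13, 0.21} → pass.
Neu (methods 1·2): 0.80 vs {0.29, 0.27, 0.39, 0.62} → pass.
Con (methods 1·2): 0.41 vs {0.13, 0.21, 0.39, 0.62} → fail.
1 of 3 fail.

1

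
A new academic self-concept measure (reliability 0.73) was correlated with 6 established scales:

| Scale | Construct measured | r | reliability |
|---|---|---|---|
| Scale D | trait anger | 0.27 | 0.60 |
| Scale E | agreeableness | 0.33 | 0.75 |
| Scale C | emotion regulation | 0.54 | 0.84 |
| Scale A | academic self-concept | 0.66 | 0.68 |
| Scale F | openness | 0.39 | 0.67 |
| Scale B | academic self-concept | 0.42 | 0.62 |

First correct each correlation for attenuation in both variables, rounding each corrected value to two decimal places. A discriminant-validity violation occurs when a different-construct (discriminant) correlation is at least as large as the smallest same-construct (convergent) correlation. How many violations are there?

Disattenuated r (r / √(r_scale · r_new)):
  Scale D (disc): 0.27 / √(0.60·0.73) = 0.41
  Scale E (disc): 0.33 / √(0.75·0.73) = 0.45
  Scale C (disc): 0.54 / √(0.84·0.73) = 0.69
  Scale A (conv): 0.66 / √(0.68·0.73) = 0.94
  Scale F (disc): 0.39 / √(0.67·0.73) = 0.56
  Scale B (conv): 0.42 / √(0.62·0.73) = 0.62
Smallest convergent = 0.62. Discriminant values: 0.41, 0.45, 0.69, 0.56; count ≥ 0.62 → 1.

1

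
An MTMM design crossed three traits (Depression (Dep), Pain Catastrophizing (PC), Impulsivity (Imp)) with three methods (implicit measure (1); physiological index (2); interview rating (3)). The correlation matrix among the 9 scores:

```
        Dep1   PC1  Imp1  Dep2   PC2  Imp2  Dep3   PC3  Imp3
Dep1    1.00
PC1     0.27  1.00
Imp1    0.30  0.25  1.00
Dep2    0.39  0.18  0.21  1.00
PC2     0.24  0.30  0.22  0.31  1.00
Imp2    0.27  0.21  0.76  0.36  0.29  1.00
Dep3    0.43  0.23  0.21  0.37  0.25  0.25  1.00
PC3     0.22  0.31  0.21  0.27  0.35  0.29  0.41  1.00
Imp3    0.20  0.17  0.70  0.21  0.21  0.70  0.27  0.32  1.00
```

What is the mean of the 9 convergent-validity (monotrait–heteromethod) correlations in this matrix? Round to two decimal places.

0.48

Convergent values: 0.39, 0.43, 0.37, 0.30, 0.31, 0.35, 0.76, 0.70, 0.70; mean = 4.31/9 = 0.48.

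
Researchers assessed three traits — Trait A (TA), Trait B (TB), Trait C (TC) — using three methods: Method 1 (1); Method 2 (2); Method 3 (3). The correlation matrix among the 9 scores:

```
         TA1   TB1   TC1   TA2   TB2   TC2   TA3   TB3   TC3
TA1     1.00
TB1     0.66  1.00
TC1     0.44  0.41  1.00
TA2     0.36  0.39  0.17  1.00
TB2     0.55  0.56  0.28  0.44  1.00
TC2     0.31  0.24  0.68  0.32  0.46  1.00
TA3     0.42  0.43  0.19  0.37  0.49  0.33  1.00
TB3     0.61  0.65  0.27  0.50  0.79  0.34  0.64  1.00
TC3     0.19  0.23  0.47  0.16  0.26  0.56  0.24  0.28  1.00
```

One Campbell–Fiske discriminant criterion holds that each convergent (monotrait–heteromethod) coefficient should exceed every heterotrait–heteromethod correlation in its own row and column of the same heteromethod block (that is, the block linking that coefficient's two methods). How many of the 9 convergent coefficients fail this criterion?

3

Convergent coefficients and their comparison sets:
TA (methods 1·2): 0.36 vs {0.55, 0.39, 0.31, 0.17} → fail.
TA (methods 1·3): 0.42 vs {0.61, 0.43, 0.19, 0.19} → fail.
TA (methods 2·3): 0.37 vs {0.50, 0.49, 0.16, 0.33} → fail.
TB (methods 1·2): 0.56 vs {0.39, 0.55, 0.24, 0.28} → pass.
TB (methods 1·3): 0.65 vs {0.43, 0.61, 0.23, 0.27} → pass.
TB (methods 2·3): 0.79 vs {0.49, 0.50, 0.26, 0.34} → pass.
TC (methods 1·2): 0.68 vs {0.17, 0.31, 0.28, 0.24} → pass.
TC (methods 1·3): 0.47 vs {0.19, 0.19, 0.27, 0.23} → pass.
TC (methods 2·3): 0.56 vs {0.33, 0.16, 0.34, 0.26} → pass.
3 of 9 fail.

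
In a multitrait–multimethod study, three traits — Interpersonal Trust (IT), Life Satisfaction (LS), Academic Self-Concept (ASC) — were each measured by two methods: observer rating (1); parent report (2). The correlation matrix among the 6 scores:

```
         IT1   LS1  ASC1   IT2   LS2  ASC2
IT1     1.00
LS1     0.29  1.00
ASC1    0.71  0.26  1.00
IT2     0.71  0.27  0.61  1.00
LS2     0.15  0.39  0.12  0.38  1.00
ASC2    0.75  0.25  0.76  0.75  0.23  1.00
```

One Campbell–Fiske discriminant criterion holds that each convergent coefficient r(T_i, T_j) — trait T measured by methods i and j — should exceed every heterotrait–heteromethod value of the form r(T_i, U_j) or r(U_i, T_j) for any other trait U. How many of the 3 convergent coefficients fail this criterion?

1

Each convergent coefficient versus the relevant comparison correlations:
IT (methods 1·2): 0.71 vs {0.15, 0.27, 0.75, 0.61} → fail.
LS (methods 1·2): 0.39 vs {0.27, 0.15, 0.25, 0.12} → pass.
ASC (methods 1·2): 0.76 vs {0.61, 0.75, 0.12, 0.25} → pass.
1 of 3 fail.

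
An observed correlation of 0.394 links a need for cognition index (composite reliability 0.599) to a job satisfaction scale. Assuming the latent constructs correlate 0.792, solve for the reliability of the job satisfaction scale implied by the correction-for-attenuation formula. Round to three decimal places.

r_true = r_obs / √(r_xx · r_yy) ⇒ 0.792 = 0.394 / √(0.599 · r_yy).
√(0.599 · r_yy) = 0.394 / 0.792 = 0.4975; 0.599 · r_yy = 0.2475; r_yy = 0.2475 / 0.599 ≈ 0.413.

0.413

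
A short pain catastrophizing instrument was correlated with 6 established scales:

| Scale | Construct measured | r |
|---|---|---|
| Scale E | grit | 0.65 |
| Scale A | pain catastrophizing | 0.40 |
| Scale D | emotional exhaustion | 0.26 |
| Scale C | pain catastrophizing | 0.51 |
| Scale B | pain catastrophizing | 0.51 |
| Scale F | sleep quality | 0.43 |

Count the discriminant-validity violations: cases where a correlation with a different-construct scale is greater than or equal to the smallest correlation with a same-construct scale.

Convergent (same construct = pain catastrophizing): Scale A, Scale C, Scale B.
Smallest convergent = 0.40. Discriminant values: 0.65, 0.26, 0.43; count ≥ 0.40 → 2.

2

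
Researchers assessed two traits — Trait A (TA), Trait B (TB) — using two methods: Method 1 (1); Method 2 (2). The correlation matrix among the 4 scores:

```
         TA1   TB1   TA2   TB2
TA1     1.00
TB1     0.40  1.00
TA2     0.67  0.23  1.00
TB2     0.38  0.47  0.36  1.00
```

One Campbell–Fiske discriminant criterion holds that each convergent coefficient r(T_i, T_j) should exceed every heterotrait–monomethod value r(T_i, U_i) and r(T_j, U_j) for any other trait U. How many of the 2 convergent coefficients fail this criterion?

0

Checking each validity diagonal entry against its comparison values:
TA (methods 1·2): 0.67 vs {0.40, 0.36} → pass.
TB (methods 1·2): 0.47 vs {0.40, 0.36} → pass.
0 of 2 fail.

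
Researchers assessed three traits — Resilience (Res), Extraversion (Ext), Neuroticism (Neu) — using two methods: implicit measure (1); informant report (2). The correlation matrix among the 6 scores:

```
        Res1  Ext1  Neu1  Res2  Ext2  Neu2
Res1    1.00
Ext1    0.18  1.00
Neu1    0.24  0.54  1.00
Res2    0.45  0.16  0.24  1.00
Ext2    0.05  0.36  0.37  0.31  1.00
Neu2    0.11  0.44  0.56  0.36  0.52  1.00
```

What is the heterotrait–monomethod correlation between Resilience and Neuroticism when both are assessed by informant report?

0.36

Different traits, same method: r(Res2, Neu2) = 0.36.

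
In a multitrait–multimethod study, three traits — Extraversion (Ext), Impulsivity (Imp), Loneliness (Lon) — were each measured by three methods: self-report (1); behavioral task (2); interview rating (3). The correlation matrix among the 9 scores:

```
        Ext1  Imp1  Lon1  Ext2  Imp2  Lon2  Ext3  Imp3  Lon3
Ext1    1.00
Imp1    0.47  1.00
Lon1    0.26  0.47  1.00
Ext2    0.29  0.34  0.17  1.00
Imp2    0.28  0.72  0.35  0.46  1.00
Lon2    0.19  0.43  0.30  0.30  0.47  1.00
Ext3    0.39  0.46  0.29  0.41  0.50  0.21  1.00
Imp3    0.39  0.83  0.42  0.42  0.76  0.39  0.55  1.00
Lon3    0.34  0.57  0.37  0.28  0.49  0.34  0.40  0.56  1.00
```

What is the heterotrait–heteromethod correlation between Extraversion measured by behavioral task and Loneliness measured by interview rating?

0.28

Different traits and methods: r(Ext2, Lon3) = 0.28.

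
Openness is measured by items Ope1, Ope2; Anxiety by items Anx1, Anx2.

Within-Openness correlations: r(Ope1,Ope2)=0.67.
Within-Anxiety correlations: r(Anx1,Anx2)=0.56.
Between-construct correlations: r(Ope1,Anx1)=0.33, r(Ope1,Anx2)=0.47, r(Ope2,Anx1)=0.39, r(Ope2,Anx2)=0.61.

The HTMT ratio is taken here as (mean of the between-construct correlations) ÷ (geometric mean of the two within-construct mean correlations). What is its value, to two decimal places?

0.73

Mean heterotrait r = 1.80/4 = 0.4500.
Mean within-Ope = 0.67/1 = 0.6700; mean within-Anx = 0.56/1 = 0.5600.
Geometric mean = √(0.6700 × 0.5600) = 0.6125.
HTMT = 0.4500 / 0.6125 = 0.73.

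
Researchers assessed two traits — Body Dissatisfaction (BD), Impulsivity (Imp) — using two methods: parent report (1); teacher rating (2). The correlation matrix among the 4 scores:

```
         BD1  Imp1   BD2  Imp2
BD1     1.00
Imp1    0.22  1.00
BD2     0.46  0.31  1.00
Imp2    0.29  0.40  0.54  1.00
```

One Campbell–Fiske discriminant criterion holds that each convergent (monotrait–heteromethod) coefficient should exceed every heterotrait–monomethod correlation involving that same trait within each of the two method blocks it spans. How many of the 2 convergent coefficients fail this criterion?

Checking each validity diagonal entry against its comparison values:
BD (methods 1·2): 0.46 vs {0.22, 0.54} → fail.
Imp (methods 1·2): 0.40 vs {0.22, 0.54} → fail.
2 of 2 fail.

2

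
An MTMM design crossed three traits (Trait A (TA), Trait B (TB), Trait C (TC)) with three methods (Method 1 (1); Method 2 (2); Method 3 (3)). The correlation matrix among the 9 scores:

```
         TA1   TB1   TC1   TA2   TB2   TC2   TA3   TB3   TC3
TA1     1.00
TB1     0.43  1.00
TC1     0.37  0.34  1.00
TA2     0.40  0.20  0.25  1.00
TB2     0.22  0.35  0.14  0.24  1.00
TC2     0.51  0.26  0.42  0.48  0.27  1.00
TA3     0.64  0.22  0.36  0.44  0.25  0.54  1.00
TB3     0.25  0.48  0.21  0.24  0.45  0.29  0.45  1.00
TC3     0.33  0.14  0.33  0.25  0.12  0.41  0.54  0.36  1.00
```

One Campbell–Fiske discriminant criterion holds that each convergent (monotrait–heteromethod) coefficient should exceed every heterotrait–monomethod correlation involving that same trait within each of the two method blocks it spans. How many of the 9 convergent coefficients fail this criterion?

7

Each convergent coefficient versus the relevant comparison correlations:
TA (methods 1·2): 0.40 vs {0.43, 0.24, 0.37, 0.48} → fail.
TA (methods 1·3): 0.64 vs {0.43, 0.45, 0.37, 0.54} → pass.
TA (methods 2·3): 0.44 vs {0.24, 0.45, 0.48, 0.54} → fail.
TB (methods 1·2): 0.35 vs {0.43, 0.24, 0.34, 0.27} → fail.
TB (methods 1·3): 0.48 vs {0.43, 0.45, 0.34, 0.36} → pass.
TB (methods 2·3): 0.45 vs {0.24, 0.45, 0.27, 0.36} → fail.
TC (methods 1·2): 0.42 vs {0.37, 0.48, 0.34, 0.27} → fail.
TC (methods 1·3): 0.33 vs {0.37, 0.54, 0.34, 0.36} → fail.
TC (methods 2·3): 0.41 vs {0.48, 0.54, 0.27, 0.36} → fail.
7 of 9 fail.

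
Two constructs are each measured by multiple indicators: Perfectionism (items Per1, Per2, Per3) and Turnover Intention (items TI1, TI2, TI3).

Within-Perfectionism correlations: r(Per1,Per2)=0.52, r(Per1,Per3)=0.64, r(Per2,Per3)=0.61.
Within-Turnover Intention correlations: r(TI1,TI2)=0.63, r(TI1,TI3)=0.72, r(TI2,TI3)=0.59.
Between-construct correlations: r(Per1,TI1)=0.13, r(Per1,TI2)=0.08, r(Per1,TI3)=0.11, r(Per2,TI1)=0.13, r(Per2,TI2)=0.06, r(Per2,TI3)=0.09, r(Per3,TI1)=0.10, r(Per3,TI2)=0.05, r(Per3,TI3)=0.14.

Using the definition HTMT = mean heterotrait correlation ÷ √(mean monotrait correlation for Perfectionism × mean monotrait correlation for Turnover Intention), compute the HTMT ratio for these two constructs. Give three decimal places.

Mean between = 0.89/9 = 0.0989.
Mean within-Per = 1.77/3 = 0.5900; mean within-TI = 1.94/3 = 0.6467.
Geometric mean = √(0.5900 × 0.6467) = 0.6177.
HTMT = 0.0989 / 0.6177 = 0.160.

0.160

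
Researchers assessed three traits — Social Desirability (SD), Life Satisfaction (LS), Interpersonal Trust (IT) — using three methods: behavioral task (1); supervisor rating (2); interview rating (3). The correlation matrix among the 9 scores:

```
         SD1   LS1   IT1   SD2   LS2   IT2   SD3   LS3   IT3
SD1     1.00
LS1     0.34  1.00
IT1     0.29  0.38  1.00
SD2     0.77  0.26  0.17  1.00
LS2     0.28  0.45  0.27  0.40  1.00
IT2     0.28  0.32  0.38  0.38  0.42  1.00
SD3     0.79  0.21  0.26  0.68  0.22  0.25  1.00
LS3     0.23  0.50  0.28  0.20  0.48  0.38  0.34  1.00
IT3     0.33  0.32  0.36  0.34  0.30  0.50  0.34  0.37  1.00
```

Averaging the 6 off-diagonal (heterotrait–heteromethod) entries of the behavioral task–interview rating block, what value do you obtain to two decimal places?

HTHM values (method 1 × method 3): 0.23, 0.33, 0.21, 0.32, 0.26, 0.28; mean = 1.63/6 = 0.27.

0.27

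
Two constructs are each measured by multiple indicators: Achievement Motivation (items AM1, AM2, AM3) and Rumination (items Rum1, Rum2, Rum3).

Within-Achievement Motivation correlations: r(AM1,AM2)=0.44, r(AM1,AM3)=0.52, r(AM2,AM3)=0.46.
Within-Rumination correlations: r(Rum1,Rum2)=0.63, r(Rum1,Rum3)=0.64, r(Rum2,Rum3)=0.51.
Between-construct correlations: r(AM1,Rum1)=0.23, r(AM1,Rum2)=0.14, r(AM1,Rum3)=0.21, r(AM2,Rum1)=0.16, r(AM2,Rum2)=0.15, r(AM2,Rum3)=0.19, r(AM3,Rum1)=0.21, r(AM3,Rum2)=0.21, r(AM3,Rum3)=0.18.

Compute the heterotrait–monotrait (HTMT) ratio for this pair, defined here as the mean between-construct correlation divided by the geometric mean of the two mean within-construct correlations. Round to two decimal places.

0.35

Mean between = 1.68/9 = 0.1867.
Mean within-AM = 1.42/3 = 0.4733; mean within-Rum = 1.78/3 = 0.5933.
Geometric mean = √(0.4733 × 0.5933) = 0.5299.
HTMT = 0.1867 / 0.5299 = 0.35.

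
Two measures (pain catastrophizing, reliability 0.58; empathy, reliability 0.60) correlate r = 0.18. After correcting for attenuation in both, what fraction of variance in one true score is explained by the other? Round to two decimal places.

0.09

Disattenuated r = 0.18 / √(0.58 × 0.60) = 0.18 / 0.5899 = 0.3051.
Shared true-score variance = 0.3051² = 0.0931 ≈ 0.09.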